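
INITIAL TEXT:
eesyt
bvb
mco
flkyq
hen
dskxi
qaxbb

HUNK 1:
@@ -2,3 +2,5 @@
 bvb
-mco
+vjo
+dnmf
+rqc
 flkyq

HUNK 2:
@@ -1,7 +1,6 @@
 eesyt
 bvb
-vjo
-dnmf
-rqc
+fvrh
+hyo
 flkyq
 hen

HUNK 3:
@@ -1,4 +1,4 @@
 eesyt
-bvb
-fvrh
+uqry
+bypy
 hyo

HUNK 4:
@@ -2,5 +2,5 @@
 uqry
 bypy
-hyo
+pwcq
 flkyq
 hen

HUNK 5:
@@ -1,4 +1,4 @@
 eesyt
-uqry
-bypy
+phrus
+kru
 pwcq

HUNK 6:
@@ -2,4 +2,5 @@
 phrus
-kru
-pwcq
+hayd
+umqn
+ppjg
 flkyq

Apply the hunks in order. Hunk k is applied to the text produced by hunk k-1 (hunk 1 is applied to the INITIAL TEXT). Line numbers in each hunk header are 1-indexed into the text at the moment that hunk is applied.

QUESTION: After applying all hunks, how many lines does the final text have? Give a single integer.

Hunk 1: at line 2 remove [mco] add [vjo,dnmf,rqc] -> 9 lines: eesyt bvb vjo dnmf rqc flkyq hen dskxi qaxbb
Hunk 2: at line 1 remove [vjo,dnmf,rqc] add [fvrh,hyo] -> 8 lines: eesyt bvb fvrh hyo flkyq hen dskxi qaxbb
Hunk 3: at line 1 remove [bvb,fvrh] add [uqry,bypy] -> 8 lines: eesyt uqry bypy hyo flkyq hen dskxi qaxbb
Hunk 4: at line 2 remove [hyo] add [pwcq] -> 8 lines: eesyt uqry bypy pwcq flkyq hen dskxi qaxbb
Hunk 5: at line 1 remove [uqry,bypy] add [phrus,kru] -> 8 lines: eesyt phrus kru pwcq flkyq hen dskxi qaxbb
Hunk 6: at line 2 remove [kru,pwcq] add [hayd,umqn,ppjg] -> 9 lines: eesyt phrus hayd umqn ppjg flkyq hen dskxi qaxbb
Final line count: 9

Answer: 9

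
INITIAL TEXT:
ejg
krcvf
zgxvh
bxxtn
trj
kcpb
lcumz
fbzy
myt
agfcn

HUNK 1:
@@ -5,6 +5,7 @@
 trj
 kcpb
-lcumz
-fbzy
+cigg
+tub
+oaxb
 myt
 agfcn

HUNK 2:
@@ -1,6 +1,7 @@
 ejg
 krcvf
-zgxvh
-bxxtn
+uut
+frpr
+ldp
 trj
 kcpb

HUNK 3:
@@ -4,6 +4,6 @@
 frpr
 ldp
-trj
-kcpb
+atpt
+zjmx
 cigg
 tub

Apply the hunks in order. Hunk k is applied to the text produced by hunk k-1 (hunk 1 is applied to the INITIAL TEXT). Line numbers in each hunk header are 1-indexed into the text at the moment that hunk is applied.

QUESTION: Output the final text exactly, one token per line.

Answer: ejg
krcvf
uut
frpr
ldp
atpt
zjmx
cigg
tub
oaxb
myt
agfcn

Derivation:
Hunk 1: at line 5 remove [lcumz,fbzy] add [cigg,tub,oaxb] -> 11 lines: ejg krcvf zgxvh bxxtn trj kcpb cigg tub oaxb myt agfcn
Hunk 2: at line 1 remove [zgxvh,bxxtn] add [uut,frpr,ldp] -> 12 lines: ejg krcvf uut frpr ldp trj kcpb cigg tub oaxb myt agfcn
Hunk 3: at line 4 remove [trj,kcpb] add [atpt,zjmx] -> 12 lines: ejg krcvf uut frpr ldp atpt zjmx cigg tub oaxb myt agfcn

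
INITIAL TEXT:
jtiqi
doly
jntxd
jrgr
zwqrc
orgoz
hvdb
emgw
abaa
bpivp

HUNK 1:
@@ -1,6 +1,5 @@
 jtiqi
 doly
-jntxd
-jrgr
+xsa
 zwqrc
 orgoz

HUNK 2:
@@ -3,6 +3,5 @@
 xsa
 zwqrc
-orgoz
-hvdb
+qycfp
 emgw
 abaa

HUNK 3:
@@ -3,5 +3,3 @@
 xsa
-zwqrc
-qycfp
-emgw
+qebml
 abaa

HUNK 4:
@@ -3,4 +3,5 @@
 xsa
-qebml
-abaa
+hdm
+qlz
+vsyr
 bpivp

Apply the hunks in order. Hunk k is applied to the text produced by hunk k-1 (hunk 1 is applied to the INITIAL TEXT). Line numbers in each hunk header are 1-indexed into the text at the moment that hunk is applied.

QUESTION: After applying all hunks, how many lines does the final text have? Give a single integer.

Answer: 7

Derivation:
Hunk 1: at line 1 remove [jntxd,jrgr] add [xsa] -> 9 lines: jtiqi doly xsa zwqrc orgoz hvdb emgw abaa bpivp
Hunk 2: at line 3 remove [orgoz,hvdb] add [qycfp] -> 8 lines: jtiqi doly xsa zwqrc qycfp emgw abaa bpivp
Hunk 3: at line 3 remove [zwqrc,qycfp,emgw] add [qebml] -> 6 lines: jtiqi doly xsa qebml abaa bpivp
Hunk 4: at line 3 remove [qebml,abaa] add [hdm,qlz,vsyr] -> 7 lines: jtiqi doly xsa hdm qlz vsyr bpivp
Final line count: 7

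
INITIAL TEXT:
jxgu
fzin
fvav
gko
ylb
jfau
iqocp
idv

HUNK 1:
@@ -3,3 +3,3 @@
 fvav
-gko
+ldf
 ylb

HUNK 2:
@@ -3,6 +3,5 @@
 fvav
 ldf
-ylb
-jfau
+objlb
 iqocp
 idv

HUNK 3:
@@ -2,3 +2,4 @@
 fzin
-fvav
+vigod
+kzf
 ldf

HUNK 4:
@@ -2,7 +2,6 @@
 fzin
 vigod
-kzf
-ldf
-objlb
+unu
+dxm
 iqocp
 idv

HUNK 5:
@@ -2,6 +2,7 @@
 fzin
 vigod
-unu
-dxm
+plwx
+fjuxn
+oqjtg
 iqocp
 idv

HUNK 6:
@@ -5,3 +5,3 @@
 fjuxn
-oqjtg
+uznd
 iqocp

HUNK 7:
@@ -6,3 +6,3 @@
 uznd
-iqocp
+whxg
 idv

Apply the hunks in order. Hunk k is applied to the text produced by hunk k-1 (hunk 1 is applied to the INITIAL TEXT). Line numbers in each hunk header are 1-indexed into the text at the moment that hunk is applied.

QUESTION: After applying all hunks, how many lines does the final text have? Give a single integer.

Answer: 8

Derivation:
Hunk 1: at line 3 remove [gko] add [ldf] -> 8 lines: jxgu fzin fvav ldf ylb jfau iqocp idv
Hunk 2: at line 3 remove [ylb,jfau] add [objlb] -> 7 lines: jxgu fzin fvav ldf objlb iqocp idv
Hunk 3: at line 2 remove [fvav] add [vigod,kzf] -> 8 lines: jxgu fzin vigod kzf ldf objlb iqocp idv
Hunk 4: at line 2 remove [kzf,ldf,objlb] add [unu,dxm] -> 7 lines: jxgu fzin vigod unu dxm iqocp idv
Hunk 5: at line 2 remove [unu,dxm] add [plwx,fjuxn,oqjtg] -> 8 lines: jxgu fzin vigod plwx fjuxn oqjtg iqocp idv
Hunk 6: at line 5 remove [oqjtg] add [uznd] -> 8 lines: jxgu fzin vigod plwx fjuxn uznd iqocp idv
Hunk 7: at line 6 remove [iqocp] add [whxg] -> 8 lines: jxgu fzin vigod plwx fjuxn uznd whxg idv
Final line count: 8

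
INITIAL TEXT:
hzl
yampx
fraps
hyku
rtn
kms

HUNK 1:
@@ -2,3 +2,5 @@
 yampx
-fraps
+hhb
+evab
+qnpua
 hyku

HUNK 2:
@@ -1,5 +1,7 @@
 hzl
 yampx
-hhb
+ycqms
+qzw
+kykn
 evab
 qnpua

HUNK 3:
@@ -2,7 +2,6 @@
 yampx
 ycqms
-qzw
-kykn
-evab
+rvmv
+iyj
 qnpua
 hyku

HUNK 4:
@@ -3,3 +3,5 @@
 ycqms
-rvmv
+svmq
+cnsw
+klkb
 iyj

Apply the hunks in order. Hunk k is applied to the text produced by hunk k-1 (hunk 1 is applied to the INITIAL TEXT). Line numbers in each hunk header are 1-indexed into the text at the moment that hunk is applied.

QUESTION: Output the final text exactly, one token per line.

Answer: hzl
yampx
ycqms
svmq
cnsw
klkb
iyj
qnpua
hyku
rtn
kms

Derivation:
Hunk 1: at line 2 remove [fraps] add [hhb,evab,qnpua] -> 8 lines: hzl yampx hhb evab qnpua hyku rtn kms
Hunk 2: at line 1 remove [hhb] add [ycqms,qzw,kykn] -> 10 lines: hzl yampx ycqms qzw kykn evab qnpua hyku rtn kms
Hunk 3: at line 2 remove [qzw,kykn,evab] add [rvmv,iyj] -> 9 lines: hzl yampx ycqms rvmv iyj qnpua hyku rtn kms
Hunk 4: at line 3 remove [rvmv] add [svmq,cnsw,klkb] -> 11 lines: hzl yampx ycqms svmq cnsw klkb iyj qnpua hyku rtn kms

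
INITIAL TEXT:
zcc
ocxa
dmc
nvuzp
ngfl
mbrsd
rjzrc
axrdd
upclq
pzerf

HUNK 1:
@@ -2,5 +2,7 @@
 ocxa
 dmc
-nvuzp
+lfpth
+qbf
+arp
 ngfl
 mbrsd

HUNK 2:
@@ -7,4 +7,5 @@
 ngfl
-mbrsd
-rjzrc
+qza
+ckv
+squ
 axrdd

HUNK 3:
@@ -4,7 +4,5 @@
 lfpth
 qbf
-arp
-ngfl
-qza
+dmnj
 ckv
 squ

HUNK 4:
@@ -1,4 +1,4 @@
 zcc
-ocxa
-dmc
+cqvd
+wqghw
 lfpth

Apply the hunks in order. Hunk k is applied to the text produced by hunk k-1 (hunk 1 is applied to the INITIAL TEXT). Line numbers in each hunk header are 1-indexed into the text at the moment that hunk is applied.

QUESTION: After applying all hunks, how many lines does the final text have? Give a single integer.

Hunk 1: at line 2 remove [nvuzp] add [lfpth,qbf,arp] -> 12 lines: zcc ocxa dmc lfpth qbf arp ngfl mbrsd rjzrc axrdd upclq pzerf
Hunk 2: at line 7 remove [mbrsd,rjzrc] add [qza,ckv,squ] -> 13 lines: zcc ocxa dmc lfpth qbf arp ngfl qza ckv squ axrdd upclq pzerf
Hunk 3: at line 4 remove [arp,ngfl,qza] add [dmnj] -> 11 lines: zcc ocxa dmc lfpth qbf dmnj ckv squ axrdd upclq pzerf
Hunk 4: at line 1 remove [ocxa,dmc] add [cqvd,wqghw] -> 11 lines: zcc cqvd wqghw lfpth qbf dmnj ckv squ axrdd upclq pzerf
Final line count: 11

Answer: 11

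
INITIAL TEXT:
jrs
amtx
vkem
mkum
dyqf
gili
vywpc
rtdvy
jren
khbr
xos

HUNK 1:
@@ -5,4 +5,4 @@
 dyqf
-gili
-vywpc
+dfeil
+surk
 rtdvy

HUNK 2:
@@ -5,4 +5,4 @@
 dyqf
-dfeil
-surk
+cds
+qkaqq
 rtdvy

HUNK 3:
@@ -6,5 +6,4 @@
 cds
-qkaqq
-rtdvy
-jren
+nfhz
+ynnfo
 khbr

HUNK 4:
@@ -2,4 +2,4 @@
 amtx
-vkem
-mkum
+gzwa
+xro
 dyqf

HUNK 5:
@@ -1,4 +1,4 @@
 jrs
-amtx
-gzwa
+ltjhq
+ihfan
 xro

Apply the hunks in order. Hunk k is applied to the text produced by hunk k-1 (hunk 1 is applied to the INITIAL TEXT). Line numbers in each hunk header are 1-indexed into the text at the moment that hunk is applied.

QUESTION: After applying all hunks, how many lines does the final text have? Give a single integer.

Answer: 10

Derivation:
Hunk 1: at line 5 remove [gili,vywpc] add [dfeil,surk] -> 11 lines: jrs amtx vkem mkum dyqf dfeil surk rtdvy jren khbr xos
Hunk 2: at line 5 remove [dfeil,surk] add [cds,qkaqq] -> 11 lines: jrs amtx vkem mkum dyqf cds qkaqq rtdvy jren khbr xos
Hunk 3: at line 6 remove [qkaqq,rtdvy,jren] add [nfhz,ynnfo] -> 10 lines: jrs amtx vkem mkum dyqf cds nfhz ynnfo khbr xos
Hunk 4: at line 2 remove [vkem,mkum] add [gzwa,xro] -> 10 lines: jrs amtx gzwa xro dyqf cds nfhz ynnfo khbr xos
Hunk 5: at line 1 remove [amtx,gzwa] add [ltjhq,ihfan] -> 10 lines: jrs ltjhq ihfan xro dyqf cds nfhz ynnfo khbr xos
Final line count: 10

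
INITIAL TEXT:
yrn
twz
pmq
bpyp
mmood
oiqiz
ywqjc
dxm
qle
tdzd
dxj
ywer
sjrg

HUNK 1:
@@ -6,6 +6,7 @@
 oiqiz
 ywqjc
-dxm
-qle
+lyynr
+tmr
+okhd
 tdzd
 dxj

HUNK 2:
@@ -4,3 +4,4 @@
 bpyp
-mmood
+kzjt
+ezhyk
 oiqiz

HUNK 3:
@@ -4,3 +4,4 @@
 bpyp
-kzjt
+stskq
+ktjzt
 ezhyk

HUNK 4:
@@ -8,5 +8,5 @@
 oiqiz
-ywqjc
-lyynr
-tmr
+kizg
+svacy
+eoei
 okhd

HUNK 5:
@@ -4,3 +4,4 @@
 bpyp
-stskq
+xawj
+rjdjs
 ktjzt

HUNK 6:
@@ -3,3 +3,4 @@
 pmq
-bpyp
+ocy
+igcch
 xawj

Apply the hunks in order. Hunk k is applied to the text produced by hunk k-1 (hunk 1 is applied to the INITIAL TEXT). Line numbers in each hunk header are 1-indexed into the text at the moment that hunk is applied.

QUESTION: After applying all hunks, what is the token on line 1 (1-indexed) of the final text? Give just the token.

Answer: yrn

Derivation:
Hunk 1: at line 6 remove [dxm,qle] add [lyynr,tmr,okhd] -> 14 lines: yrn twz pmq bpyp mmood oiqiz ywqjc lyynr tmr okhd tdzd dxj ywer sjrg
Hunk 2: at line 4 remove [mmood] add [kzjt,ezhyk] -> 15 lines: yrn twz pmq bpyp kzjt ezhyk oiqiz ywqjc lyynr tmr okhd tdzd dxj ywer sjrg
Hunk 3: at line 4 remove [kzjt] add [stskq,ktjzt] -> 16 lines: yrn twz pmq bpyp stskq ktjzt ezhyk oiqiz ywqjc lyynr tmr okhd tdzd dxj ywer sjrg
Hunk 4: at line 8 remove [ywqjc,lyynr,tmr] add [kizg,svacy,eoei] -> 16 lines: yrn twz pmq bpyp stskq ktjzt ezhyk oiqiz kizg svacy eoei okhd tdzd dxj ywer sjrg
Hunk 5: at line 4 remove [stskq] add [xawj,rjdjs] -> 17 lines: yrn twz pmq bpyp xawj rjdjs ktjzt ezhyk oiqiz kizg svacy eoei okhd tdzd dxj ywer sjrg
Hunk 6: at line 3 remove [bpyp] add [ocy,igcch] -> 18 lines: yrn twz pmq ocy igcch xawj rjdjs ktjzt ezhyk oiqiz kizg svacy eoei okhd tdzd dxj ywer sjrg
Final line 1: yrn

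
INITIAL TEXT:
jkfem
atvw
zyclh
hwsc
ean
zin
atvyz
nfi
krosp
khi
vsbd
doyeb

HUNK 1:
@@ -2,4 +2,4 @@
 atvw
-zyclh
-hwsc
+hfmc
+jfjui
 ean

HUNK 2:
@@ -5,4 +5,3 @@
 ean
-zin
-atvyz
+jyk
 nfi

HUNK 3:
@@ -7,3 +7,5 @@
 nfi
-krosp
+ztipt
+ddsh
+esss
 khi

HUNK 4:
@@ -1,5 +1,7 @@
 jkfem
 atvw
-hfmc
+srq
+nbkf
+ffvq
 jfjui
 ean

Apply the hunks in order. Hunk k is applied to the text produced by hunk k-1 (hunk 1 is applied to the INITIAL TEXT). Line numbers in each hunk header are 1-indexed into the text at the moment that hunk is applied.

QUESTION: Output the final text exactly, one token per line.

Hunk 1: at line 2 remove [zyclh,hwsc] add [hfmc,jfjui] -> 12 lines: jkfem atvw hfmc jfjui ean zin atvyz nfi krosp khi vsbd doyeb
Hunk 2: at line 5 remove [zin,atvyz] add [jyk] -> 11 lines: jkfem atvw hfmc jfjui ean jyk nfi krosp khi vsbd doyeb
Hunk 3: at line 7 remove [krosp] add [ztipt,ddsh,esss] -> 13 lines: jkfem atvw hfmc jfjui ean jyk nfi ztipt ddsh esss khi vsbd doyeb
Hunk 4: at line 1 remove [hfmc] add [srq,nbkf,ffvq] -> 15 lines: jkfem atvw srq nbkf ffvq jfjui ean jyk nfi ztipt ddsh esss khi vsbd doyeb

Answer: jkfem
atvw
srq
nbkf
ffvq
jfjui
ean
jyk
nfi
ztipt
ddsh
esss
khi
vsbd
doyeb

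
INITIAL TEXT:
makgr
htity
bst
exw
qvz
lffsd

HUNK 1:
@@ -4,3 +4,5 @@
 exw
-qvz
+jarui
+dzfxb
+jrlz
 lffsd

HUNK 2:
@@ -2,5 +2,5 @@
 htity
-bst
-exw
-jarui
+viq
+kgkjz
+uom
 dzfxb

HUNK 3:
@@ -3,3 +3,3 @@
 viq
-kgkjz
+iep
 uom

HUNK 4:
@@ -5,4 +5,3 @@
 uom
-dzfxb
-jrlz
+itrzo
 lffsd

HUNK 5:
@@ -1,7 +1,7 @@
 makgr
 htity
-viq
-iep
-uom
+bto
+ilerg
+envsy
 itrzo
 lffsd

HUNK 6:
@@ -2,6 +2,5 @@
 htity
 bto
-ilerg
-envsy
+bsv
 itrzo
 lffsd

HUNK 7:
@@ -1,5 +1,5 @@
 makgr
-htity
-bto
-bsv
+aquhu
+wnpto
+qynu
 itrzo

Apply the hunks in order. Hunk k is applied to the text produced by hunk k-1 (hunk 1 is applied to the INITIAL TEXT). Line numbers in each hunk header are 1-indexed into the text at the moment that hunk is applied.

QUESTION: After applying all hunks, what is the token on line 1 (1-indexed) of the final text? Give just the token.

Answer: makgr

Derivation:
Hunk 1: at line 4 remove [qvz] add [jarui,dzfxb,jrlz] -> 8 lines: makgr htity bst exw jarui dzfxb jrlz lffsd
Hunk 2: at line 2 remove [bst,exw,jarui] add [viq,kgkjz,uom] -> 8 lines: makgr htity viq kgkjz uom dzfxb jrlz lffsd
Hunk 3: at line 3 remove [kgkjz] add [iep] -> 8 lines: makgr htity viq iep uom dzfxb jrlz lffsd
Hunk 4: at line 5 remove [dzfxb,jrlz] add [itrzo] -> 7 lines: makgr htity viq iep uom itrzo lffsd
Hunk 5: at line 1 remove [viq,iep,uom] add [bto,ilerg,envsy] -> 7 lines: makgr htity bto ilerg envsy itrzo lffsd
Hunk 6: at line 2 remove [ilerg,envsy] add [bsv] -> 6 lines: makgr htity bto bsv itrzo lffsd
Hunk 7: at line 1 remove [htity,bto,bsv] add [aquhu,wnpto,qynu] -> 6 lines: makgr aquhu wnpto qynu itrzo lffsd
Final line 1: makgr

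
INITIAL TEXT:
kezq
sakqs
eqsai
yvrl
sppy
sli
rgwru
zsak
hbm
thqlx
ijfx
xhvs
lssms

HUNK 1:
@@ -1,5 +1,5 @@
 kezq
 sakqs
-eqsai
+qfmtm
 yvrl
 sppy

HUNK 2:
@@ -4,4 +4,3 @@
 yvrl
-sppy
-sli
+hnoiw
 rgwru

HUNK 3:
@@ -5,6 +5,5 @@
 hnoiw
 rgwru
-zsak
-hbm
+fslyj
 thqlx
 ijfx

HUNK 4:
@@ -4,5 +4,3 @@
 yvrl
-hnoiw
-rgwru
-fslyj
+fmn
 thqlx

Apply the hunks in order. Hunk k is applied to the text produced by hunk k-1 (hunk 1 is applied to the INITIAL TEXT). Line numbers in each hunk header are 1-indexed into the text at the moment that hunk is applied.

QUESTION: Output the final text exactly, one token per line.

Hunk 1: at line 1 remove [eqsai] add [qfmtm] -> 13 lines: kezq sakqs qfmtm yvrl sppy sli rgwru zsak hbm thqlx ijfx xhvs lssms
Hunk 2: at line 4 remove [sppy,sli] add [hnoiw] -> 12 lines: kezq sakqs qfmtm yvrl hnoiw rgwru zsak hbm thqlx ijfx xhvs lssms
Hunk 3: at line 5 remove [zsak,hbm] add [fslyj] -> 11 lines: kezq sakqs qfmtm yvrl hnoiw rgwru fslyj thqlx ijfx xhvs lssms
Hunk 4: at line 4 remove [hnoiw,rgwru,fslyj] add [fmn] -> 9 lines: kezq sakqs qfmtm yvrl fmn thqlx ijfx xhvs lssms

Answer: kezq
sakqs
qfmtm
yvrl
fmn
thqlx
ijfx
xhvs
lssms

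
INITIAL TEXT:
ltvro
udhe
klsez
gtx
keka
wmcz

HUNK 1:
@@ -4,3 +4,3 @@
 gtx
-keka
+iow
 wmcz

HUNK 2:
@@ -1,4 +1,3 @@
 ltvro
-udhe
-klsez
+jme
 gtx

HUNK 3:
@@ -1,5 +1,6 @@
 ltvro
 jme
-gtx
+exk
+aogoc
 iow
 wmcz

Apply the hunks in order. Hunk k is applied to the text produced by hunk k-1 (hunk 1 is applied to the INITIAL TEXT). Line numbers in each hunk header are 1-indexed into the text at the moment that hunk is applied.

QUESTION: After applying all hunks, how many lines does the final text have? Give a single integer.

Answer: 6

Derivation:
Hunk 1: at line 4 remove [keka] add [iow] -> 6 lines: ltvro udhe klsez gtx iow wmcz
Hunk 2: at line 1 remove [udhe,klsez] add [jme] -> 5 lines: ltvro jme gtx iow wmcz
Hunk 3: at line 1 remove [gtx] add [exk,aogoc] -> 6 lines: ltvro jme exk aogoc iow wmcz
Final line count: 6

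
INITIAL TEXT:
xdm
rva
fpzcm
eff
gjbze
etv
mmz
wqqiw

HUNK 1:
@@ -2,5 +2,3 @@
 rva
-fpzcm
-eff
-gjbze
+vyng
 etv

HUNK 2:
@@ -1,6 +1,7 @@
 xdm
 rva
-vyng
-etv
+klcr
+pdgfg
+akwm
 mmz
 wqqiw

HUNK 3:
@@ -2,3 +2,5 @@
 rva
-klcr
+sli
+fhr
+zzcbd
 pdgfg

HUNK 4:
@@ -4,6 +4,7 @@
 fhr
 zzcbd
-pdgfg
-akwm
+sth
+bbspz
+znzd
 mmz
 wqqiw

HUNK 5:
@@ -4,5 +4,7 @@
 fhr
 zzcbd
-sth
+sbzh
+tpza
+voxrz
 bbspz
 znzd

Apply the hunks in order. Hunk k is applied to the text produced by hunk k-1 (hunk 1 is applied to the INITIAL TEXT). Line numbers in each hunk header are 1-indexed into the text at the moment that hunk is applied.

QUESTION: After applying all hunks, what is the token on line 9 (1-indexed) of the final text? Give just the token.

Hunk 1: at line 2 remove [fpzcm,eff,gjbze] add [vyng] -> 6 lines: xdm rva vyng etv mmz wqqiw
Hunk 2: at line 1 remove [vyng,etv] add [klcr,pdgfg,akwm] -> 7 lines: xdm rva klcr pdgfg akwm mmz wqqiw
Hunk 3: at line 2 remove [klcr] add [sli,fhr,zzcbd] -> 9 lines: xdm rva sli fhr zzcbd pdgfg akwm mmz wqqiw
Hunk 4: at line 4 remove [pdgfg,akwm] add [sth,bbspz,znzd] -> 10 lines: xdm rva sli fhr zzcbd sth bbspz znzd mmz wqqiw
Hunk 5: at line 4 remove [sth] add [sbzh,tpza,voxrz] -> 12 lines: xdm rva sli fhr zzcbd sbzh tpza voxrz bbspz znzd mmz wqqiw
Final line 9: bbspz

Answer: bbspz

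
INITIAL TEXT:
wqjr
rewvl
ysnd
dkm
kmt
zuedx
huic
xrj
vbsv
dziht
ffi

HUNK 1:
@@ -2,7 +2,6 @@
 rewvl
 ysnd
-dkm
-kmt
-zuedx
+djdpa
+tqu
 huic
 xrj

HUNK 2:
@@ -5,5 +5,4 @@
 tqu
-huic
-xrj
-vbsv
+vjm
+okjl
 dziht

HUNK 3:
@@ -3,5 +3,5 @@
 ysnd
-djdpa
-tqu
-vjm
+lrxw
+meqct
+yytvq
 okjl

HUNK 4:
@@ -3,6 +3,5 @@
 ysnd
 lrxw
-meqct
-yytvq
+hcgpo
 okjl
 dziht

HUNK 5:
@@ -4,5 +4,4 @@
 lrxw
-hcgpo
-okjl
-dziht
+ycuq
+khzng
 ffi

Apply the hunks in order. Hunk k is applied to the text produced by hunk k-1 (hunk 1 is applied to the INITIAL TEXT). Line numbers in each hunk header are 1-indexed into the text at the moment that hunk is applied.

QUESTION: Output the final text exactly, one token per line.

Hunk 1: at line 2 remove [dkm,kmt,zuedx] add [djdpa,tqu] -> 10 lines: wqjr rewvl ysnd djdpa tqu huic xrj vbsv dziht ffi
Hunk 2: at line 5 remove [huic,xrj,vbsv] add [vjm,okjl] -> 9 lines: wqjr rewvl ysnd djdpa tqu vjm okjl dziht ffi
Hunk 3: at line 3 remove [djdpa,tqu,vjm] add [lrxw,meqct,yytvq] -> 9 lines: wqjr rewvl ysnd lrxw meqct yytvq okjl dziht ffi
Hunk 4: at line 3 remove [meqct,yytvq] add [hcgpo] -> 8 lines: wqjr rewvl ysnd lrxw hcgpo okjl dziht ffi
Hunk 5: at line 4 remove [hcgpo,okjl,dziht] add [ycuq,khzng] -> 7 lines: wqjr rewvl ysnd lrxw ycuq khzng ffi

Answer: wqjr
rewvl
ysnd
lrxw
ycuq
khzng
ffi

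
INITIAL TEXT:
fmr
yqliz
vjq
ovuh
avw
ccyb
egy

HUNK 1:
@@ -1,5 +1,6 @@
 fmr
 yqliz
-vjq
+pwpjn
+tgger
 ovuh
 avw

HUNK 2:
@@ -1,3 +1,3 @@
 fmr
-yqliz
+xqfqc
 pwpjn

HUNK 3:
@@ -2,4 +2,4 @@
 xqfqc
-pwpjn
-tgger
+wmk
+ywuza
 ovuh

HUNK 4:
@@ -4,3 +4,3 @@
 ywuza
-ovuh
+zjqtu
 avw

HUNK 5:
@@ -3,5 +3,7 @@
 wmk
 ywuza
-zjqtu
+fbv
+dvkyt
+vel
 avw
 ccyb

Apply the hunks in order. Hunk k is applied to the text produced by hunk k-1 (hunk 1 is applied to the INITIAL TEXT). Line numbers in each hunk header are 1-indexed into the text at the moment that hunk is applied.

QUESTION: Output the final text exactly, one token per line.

Hunk 1: at line 1 remove [vjq] add [pwpjn,tgger] -> 8 lines: fmr yqliz pwpjn tgger ovuh avw ccyb egy
Hunk 2: at line 1 remove [yqliz] add [xqfqc] -> 8 lines: fmr xqfqc pwpjn tgger ovuh avw ccyb egy
Hunk 3: at line 2 remove [pwpjn,tgger] add [wmk,ywuza] -> 8 lines: fmr xqfqc wmk ywuza ovuh avw ccyb egy
Hunk 4: at line 4 remove [ovuh] add [zjqtu] -> 8 lines: fmr xqfqc wmk ywuza zjqtu avw ccyb egy
Hunk 5: at line 3 remove [zjqtu] add [fbv,dvkyt,vel] -> 10 lines: fmr xqfqc wmk ywuza fbv dvkyt vel avw ccyb egy

Answer: fmr
xqfqc
wmk
ywuza
fbv
dvkyt
vel
avw
ccyb
egy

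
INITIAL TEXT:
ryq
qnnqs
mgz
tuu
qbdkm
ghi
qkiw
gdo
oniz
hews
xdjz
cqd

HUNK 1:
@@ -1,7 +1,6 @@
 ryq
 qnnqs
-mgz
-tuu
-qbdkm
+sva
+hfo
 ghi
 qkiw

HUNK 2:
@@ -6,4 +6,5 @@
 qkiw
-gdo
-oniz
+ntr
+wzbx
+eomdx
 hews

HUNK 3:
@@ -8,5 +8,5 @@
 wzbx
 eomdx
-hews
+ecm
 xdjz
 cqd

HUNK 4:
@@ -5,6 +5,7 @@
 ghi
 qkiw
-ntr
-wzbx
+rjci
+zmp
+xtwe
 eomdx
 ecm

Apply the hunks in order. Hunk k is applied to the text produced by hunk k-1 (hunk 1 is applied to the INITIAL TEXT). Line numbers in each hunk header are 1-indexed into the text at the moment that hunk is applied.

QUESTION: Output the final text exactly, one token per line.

Hunk 1: at line 1 remove [mgz,tuu,qbdkm] add [sva,hfo] -> 11 lines: ryq qnnqs sva hfo ghi qkiw gdo oniz hews xdjz cqd
Hunk 2: at line 6 remove [gdo,oniz] add [ntr,wzbx,eomdx] -> 12 lines: ryq qnnqs sva hfo ghi qkiw ntr wzbx eomdx hews xdjz cqd
Hunk 3: at line 8 remove [hews] add [ecm] -> 12 lines: ryq qnnqs sva hfo ghi qkiw ntr wzbx eomdx ecm xdjz cqd
Hunk 4: at line 5 remove [ntr,wzbx] add [rjci,zmp,xtwe] -> 13 lines: ryq qnnqs sva hfo ghi qkiw rjci zmp xtwe eomdx ecm xdjz cqd

Answer: ryq
qnnqs
sva
hfo
ghi
qkiw
rjci
zmp
xtwe
eomdx
ecm
xdjz
cqd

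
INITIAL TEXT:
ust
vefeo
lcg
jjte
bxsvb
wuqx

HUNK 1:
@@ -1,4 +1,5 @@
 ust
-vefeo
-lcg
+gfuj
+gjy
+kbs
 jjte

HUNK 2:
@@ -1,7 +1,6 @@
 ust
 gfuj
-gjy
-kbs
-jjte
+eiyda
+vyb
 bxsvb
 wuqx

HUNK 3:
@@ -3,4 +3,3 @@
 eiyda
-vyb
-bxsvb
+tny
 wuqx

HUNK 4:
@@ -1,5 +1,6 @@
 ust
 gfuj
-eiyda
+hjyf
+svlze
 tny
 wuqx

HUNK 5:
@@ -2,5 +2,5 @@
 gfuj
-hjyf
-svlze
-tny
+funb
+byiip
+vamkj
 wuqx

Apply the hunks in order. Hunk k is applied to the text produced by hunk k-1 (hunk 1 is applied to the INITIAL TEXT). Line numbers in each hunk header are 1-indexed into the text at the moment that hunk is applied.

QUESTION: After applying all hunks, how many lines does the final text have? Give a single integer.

Answer: 6

Derivation:
Hunk 1: at line 1 remove [vefeo,lcg] add [gfuj,gjy,kbs] -> 7 lines: ust gfuj gjy kbs jjte bxsvb wuqx
Hunk 2: at line 1 remove [gjy,kbs,jjte] add [eiyda,vyb] -> 6 lines: ust gfuj eiyda vyb bxsvb wuqx
Hunk 3: at line 3 remove [vyb,bxsvb] add [tny] -> 5 lines: ust gfuj eiyda tny wuqx
Hunk 4: at line 1 remove [eiyda] add [hjyf,svlze] -> 6 lines: ust gfuj hjyf svlze tny wuqx
Hunk 5: at line 2 remove [hjyf,svlze,tny] add [funb,byiip,vamkj] -> 6 lines: ust gfuj funb byiip vamkj wuqx
Final line count: 6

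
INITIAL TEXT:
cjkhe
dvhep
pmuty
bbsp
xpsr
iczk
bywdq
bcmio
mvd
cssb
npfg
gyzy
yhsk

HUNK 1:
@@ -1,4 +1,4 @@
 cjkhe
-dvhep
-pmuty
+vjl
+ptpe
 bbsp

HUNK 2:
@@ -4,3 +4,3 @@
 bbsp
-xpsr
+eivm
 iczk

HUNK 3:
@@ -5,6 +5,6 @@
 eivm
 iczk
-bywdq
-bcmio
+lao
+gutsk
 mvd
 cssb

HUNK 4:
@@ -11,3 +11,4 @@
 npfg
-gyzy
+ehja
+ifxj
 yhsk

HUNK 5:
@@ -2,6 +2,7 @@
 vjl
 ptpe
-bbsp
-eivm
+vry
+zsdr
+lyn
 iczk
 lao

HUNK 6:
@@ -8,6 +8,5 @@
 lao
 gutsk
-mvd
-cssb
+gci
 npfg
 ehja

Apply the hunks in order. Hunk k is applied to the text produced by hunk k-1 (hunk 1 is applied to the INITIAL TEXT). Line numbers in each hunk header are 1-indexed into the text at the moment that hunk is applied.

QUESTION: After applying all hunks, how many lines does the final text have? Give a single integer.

Hunk 1: at line 1 remove [dvhep,pmuty] add [vjl,ptpe] -> 13 lines: cjkhe vjl ptpe bbsp xpsr iczk bywdq bcmio mvd cssb npfg gyzy yhsk
Hunk 2: at line 4 remove [xpsr] add [eivm] -> 13 lines: cjkhe vjl ptpe bbsp eivm iczk bywdq bcmio mvd cssb npfg gyzy yhsk
Hunk 3: at line 5 remove [bywdq,bcmio] add [lao,gutsk] -> 13 lines: cjkhe vjl ptpe bbsp eivm iczk lao gutsk mvd cssb npfg gyzy yhsk
Hunk 4: at line 11 remove [gyzy] add [ehja,ifxj] -> 14 lines: cjkhe vjl ptpe bbsp eivm iczk lao gutsk mvd cssb npfg ehja ifxj yhsk
Hunk 5: at line 2 remove [bbsp,eivm] add [vry,zsdr,lyn] -> 15 lines: cjkhe vjl ptpe vry zsdr lyn iczk lao gutsk mvd cssb npfg ehja ifxj yhsk
Hunk 6: at line 8 remove [mvd,cssb] add [gci] -> 14 lines: cjkhe vjl ptpe vry zsdr lyn iczk lao gutsk gci npfg ehja ifxj yhsk
Final line count: 14

Answer: 14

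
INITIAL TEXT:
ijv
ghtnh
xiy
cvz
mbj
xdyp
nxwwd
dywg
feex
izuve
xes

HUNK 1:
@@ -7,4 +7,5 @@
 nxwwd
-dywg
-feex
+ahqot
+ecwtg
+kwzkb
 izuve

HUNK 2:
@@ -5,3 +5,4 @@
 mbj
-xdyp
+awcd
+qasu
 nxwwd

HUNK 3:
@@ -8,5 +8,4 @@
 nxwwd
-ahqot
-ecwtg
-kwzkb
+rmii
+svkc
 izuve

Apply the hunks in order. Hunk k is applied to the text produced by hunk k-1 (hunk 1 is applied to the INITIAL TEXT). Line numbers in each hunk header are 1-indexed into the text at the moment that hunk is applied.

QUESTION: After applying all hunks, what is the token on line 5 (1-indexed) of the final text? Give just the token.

Answer: mbj

Derivation:
Hunk 1: at line 7 remove [dywg,feex] add [ahqot,ecwtg,kwzkb] -> 12 lines: ijv ghtnh xiy cvz mbj xdyp nxwwd ahqot ecwtg kwzkb izuve xes
Hunk 2: at line 5 remove [xdyp] add [awcd,qasu] -> 13 lines: ijv ghtnh xiy cvz mbj awcd qasu nxwwd ahqot ecwtg kwzkb izuve xes
Hunk 3: at line 8 remove [ahqot,ecwtg,kwzkb] add [rmii,svkc] -> 12 lines: ijv ghtnh xiy cvz mbj awcd qasu nxwwd rmii svkc izuve xes
Final line 5: mbj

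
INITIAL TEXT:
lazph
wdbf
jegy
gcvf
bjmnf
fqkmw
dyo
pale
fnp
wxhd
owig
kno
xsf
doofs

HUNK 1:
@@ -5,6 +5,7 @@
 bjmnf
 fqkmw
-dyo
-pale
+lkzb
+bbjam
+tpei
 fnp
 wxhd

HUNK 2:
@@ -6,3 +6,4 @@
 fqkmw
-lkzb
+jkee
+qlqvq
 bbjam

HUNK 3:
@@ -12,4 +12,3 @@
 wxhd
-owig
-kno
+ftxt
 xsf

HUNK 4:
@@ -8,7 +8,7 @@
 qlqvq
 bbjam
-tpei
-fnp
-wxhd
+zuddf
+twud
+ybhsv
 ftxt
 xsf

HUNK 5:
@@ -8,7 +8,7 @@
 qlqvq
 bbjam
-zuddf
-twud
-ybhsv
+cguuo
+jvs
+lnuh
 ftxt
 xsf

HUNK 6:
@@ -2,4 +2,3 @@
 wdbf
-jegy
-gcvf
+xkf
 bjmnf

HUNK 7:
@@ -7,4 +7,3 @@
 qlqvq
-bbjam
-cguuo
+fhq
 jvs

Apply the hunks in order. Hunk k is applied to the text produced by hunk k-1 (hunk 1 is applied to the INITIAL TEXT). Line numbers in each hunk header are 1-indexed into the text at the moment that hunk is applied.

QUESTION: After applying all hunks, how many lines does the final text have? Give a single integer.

Answer: 13

Derivation:
Hunk 1: at line 5 remove [dyo,pale] add [lkzb,bbjam,tpei] -> 15 lines: lazph wdbf jegy gcvf bjmnf fqkmw lkzb bbjam tpei fnp wxhd owig kno xsf doofs
Hunk 2: at line 6 remove [lkzb] add [jkee,qlqvq] -> 16 lines: lazph wdbf jegy gcvf bjmnf fqkmw jkee qlqvq bbjam tpei fnp wxhd owig kno xsf doofs
Hunk 3: at line 12 remove [owig,kno] add [ftxt] -> 15 lines: lazph wdbf jegy gcvf bjmnf fqkmw jkee qlqvq bbjam tpei fnp wxhd ftxt xsf doofs
Hunk 4: at line 8 remove [tpei,fnp,wxhd] add [zuddf,twud,ybhsv] -> 15 lines: lazph wdbf jegy gcvf bjmnf fqkmw jkee qlqvq bbjam zuddf twud ybhsv ftxt xsf doofs
Hunk 5: at line 8 remove [zuddf,twud,ybhsv] add [cguuo,jvs,lnuh] -> 15 lines: lazph wdbf jegy gcvf bjmnf fqkmw jkee qlqvq bbjam cguuo jvs lnuh ftxt xsf doofs
Hunk 6: at line 2 remove [jegy,gcvf] add [xkf] -> 14 lines: lazph wdbf xkf bjmnf fqkmw jkee qlqvq bbjam cguuo jvs lnuh ftxt xsf doofs
Hunk 7: at line 7 remove [bbjam,cguuo] add [fhq] -> 13 lines: lazph wdbf xkf bjmnf fqkmw jkee qlqvq fhq jvs lnuh ftxt xsf doofs
Final line count: 13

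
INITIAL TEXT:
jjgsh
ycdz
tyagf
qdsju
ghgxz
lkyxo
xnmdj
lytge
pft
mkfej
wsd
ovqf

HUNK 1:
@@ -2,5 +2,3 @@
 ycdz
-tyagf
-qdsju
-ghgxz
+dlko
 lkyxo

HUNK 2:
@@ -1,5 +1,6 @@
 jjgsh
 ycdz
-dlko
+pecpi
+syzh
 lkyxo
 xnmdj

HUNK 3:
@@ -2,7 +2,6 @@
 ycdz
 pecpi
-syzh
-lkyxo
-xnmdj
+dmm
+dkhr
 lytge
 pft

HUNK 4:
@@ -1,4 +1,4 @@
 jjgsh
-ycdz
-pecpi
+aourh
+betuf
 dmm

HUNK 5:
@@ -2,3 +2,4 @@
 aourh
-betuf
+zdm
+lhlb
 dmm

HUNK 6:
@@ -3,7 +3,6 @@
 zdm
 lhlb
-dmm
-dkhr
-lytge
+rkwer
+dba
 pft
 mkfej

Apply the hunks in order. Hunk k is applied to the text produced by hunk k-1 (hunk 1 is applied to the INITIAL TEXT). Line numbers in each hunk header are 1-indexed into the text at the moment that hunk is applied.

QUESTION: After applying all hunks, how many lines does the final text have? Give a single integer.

Hunk 1: at line 2 remove [tyagf,qdsju,ghgxz] add [dlko] -> 10 lines: jjgsh ycdz dlko lkyxo xnmdj lytge pft mkfej wsd ovqf
Hunk 2: at line 1 remove [dlko] add [pecpi,syzh] -> 11 lines: jjgsh ycdz pecpi syzh lkyxo xnmdj lytge pft mkfej wsd ovqf
Hunk 3: at line 2 remove [syzh,lkyxo,xnmdj] add [dmm,dkhr] -> 10 lines: jjgsh ycdz pecpi dmm dkhr lytge pft mkfej wsd ovqf
Hunk 4: at line 1 remove [ycdz,pecpi] add [aourh,betuf] -> 10 lines: jjgsh aourh betuf dmm dkhr lytge pft mkfej wsd ovqf
Hunk 5: at line 2 remove [betuf] add [zdm,lhlb] -> 11 lines: jjgsh aourh zdm lhlb dmm dkhr lytge pft mkfej wsd ovqf
Hunk 6: at line 3 remove [dmm,dkhr,lytge] add [rkwer,dba] -> 10 lines: jjgsh aourh zdm lhlb rkwer dba pft mkfej wsd ovqf
Final line count: 10

Answer: 10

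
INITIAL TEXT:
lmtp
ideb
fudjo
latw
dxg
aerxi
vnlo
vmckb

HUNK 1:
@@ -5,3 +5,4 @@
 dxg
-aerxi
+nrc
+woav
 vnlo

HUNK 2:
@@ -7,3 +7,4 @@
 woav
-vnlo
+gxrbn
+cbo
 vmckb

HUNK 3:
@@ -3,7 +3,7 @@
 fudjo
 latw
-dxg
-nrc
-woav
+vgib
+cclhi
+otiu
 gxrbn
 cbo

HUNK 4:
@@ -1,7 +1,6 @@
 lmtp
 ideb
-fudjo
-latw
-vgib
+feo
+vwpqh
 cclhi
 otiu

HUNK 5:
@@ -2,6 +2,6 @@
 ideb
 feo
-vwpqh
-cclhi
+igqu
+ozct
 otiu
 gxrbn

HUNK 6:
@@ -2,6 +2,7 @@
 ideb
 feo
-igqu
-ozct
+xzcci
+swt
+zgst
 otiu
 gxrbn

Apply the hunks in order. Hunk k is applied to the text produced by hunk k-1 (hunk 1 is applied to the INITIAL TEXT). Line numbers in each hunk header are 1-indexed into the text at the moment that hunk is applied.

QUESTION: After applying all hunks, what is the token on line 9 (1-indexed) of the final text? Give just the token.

Hunk 1: at line 5 remove [aerxi] add [nrc,woav] -> 9 lines: lmtp ideb fudjo latw dxg nrc woav vnlo vmckb
Hunk 2: at line 7 remove [vnlo] add [gxrbn,cbo] -> 10 lines: lmtp ideb fudjo latw dxg nrc woav gxrbn cbo vmckb
Hunk 3: at line 3 remove [dxg,nrc,woav] add [vgib,cclhi,otiu] -> 10 lines: lmtp ideb fudjo latw vgib cclhi otiu gxrbn cbo vmckb
Hunk 4: at line 1 remove [fudjo,latw,vgib] add [feo,vwpqh] -> 9 lines: lmtp ideb feo vwpqh cclhi otiu gxrbn cbo vmckb
Hunk 5: at line 2 remove [vwpqh,cclhi] add [igqu,ozct] -> 9 lines: lmtp ideb feo igqu ozct otiu gxrbn cbo vmckb
Hunk 6: at line 2 remove [igqu,ozct] add [xzcci,swt,zgst] -> 10 lines: lmtp ideb feo xzcci swt zgst otiu gxrbn cbo vmckb
Final line 9: cbo

Answer: cbo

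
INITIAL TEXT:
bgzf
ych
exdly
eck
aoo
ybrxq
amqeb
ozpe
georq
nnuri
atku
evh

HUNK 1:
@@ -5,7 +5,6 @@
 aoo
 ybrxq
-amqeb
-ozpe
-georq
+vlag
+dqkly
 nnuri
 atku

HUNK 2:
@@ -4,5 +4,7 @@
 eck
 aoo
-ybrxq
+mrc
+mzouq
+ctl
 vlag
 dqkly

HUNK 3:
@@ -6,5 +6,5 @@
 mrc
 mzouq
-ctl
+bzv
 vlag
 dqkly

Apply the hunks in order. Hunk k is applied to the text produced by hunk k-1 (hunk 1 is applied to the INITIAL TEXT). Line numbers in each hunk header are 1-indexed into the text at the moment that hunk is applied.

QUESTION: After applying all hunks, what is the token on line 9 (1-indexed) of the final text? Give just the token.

Hunk 1: at line 5 remove [amqeb,ozpe,georq] add [vlag,dqkly] -> 11 lines: bgzf ych exdly eck aoo ybrxq vlag dqkly nnuri atku evh
Hunk 2: at line 4 remove [ybrxq] add [mrc,mzouq,ctl] -> 13 lines: bgzf ych exdly eck aoo mrc mzouq ctl vlag dqkly nnuri atku evh
Hunk 3: at line 6 remove [ctl] add [bzv] -> 13 lines: bgzf ych exdly eck aoo mrc mzouq bzv vlag dqkly nnuri atku evh
Final line 9: vlag

Answer: vlag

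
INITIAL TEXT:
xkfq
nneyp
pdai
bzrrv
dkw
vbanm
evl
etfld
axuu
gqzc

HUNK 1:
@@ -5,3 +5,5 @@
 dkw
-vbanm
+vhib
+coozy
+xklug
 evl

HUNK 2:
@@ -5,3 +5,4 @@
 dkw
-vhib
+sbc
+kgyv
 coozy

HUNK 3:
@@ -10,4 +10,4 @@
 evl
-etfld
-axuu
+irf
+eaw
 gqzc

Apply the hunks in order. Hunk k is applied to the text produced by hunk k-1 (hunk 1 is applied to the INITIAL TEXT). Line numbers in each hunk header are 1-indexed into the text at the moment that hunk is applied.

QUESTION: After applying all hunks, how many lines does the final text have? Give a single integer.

Answer: 13

Derivation:
Hunk 1: at line 5 remove [vbanm] add [vhib,coozy,xklug] -> 12 lines: xkfq nneyp pdai bzrrv dkw vhib coozy xklug evl etfld axuu gqzc
Hunk 2: at line 5 remove [vhib] add [sbc,kgyv] -> 13 lines: xkfq nneyp pdai bzrrv dkw sbc kgyv coozy xklug evl etfld axuu gqzc
Hunk 3: at line 10 remove [etfld,axuu] add [irf,eaw] -> 13 lines: xkfq nneyp pdai bzrrv dkw sbc kgyv coozy xklug evl irf eaw gqzc
Final line count: 13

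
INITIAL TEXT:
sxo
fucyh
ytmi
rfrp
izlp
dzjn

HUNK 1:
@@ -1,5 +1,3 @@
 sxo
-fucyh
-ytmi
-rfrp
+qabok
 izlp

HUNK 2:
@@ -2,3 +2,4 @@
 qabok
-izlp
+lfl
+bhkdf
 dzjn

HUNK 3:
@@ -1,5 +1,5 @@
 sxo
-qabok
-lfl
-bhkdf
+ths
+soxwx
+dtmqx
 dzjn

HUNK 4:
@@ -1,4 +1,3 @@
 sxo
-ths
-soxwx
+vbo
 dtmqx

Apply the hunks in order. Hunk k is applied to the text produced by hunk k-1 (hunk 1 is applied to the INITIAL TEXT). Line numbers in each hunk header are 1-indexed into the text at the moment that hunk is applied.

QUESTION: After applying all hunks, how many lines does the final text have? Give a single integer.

Answer: 4

Derivation:
Hunk 1: at line 1 remove [fucyh,ytmi,rfrp] add [qabok] -> 4 lines: sxo qabok izlp dzjn
Hunk 2: at line 2 remove [izlp] add [lfl,bhkdf] -> 5 lines: sxo qabok lfl bhkdf dzjn
Hunk 3: at line 1 remove [qabok,lfl,bhkdf] add [ths,soxwx,dtmqx] -> 5 lines: sxo ths soxwx dtmqx dzjn
Hunk 4: at line 1 remove [ths,soxwx] add [vbo] -> 4 lines: sxo vbo dtmqx dzjn
Final line count: 4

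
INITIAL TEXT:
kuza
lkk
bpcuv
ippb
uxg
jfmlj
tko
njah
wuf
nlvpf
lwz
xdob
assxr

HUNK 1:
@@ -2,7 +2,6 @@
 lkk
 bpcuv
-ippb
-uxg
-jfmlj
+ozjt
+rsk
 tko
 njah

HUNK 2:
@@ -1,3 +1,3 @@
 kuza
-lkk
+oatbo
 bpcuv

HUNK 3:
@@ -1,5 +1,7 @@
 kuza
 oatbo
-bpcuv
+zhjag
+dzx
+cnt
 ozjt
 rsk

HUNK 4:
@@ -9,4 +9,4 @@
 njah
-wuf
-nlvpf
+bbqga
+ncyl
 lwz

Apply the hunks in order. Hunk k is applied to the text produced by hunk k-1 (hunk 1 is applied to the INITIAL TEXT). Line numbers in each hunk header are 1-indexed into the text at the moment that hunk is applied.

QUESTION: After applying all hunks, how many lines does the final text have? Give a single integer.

Answer: 14

Derivation:
Hunk 1: at line 2 remove [ippb,uxg,jfmlj] add [ozjt,rsk] -> 12 lines: kuza lkk bpcuv ozjt rsk tko njah wuf nlvpf lwz xdob assxr
Hunk 2: at line 1 remove [lkk] add [oatbo] -> 12 lines: kuza oatbo bpcuv ozjt rsk tko njah wuf nlvpf lwz xdob assxr
Hunk 3: at line 1 remove [bpcuv] add [zhjag,dzx,cnt] -> 14 lines: kuza oatbo zhjag dzx cnt ozjt rsk tko njah wuf nlvpf lwz xdob assxr
Hunk 4: at line 9 remove [wuf,nlvpf] add [bbqga,ncyl] -> 14 lines: kuza oatbo zhjag dzx cnt ozjt rsk tko njah bbqga ncyl lwz xdob assxr
Final line count: 14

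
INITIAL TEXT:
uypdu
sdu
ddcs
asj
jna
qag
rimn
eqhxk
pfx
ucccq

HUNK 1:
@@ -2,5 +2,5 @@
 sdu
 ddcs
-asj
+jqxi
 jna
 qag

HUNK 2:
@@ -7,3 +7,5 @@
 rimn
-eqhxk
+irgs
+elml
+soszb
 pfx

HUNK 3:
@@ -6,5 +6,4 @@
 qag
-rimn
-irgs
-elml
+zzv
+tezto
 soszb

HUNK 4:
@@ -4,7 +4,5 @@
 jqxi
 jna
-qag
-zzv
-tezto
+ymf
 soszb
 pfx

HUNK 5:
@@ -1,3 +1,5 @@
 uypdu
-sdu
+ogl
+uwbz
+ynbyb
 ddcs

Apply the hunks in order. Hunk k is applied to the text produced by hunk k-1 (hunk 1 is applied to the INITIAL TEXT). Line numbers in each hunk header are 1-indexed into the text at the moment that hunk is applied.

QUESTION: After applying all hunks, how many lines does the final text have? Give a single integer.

Hunk 1: at line 2 remove [asj] add [jqxi] -> 10 lines: uypdu sdu ddcs jqxi jna qag rimn eqhxk pfx ucccq
Hunk 2: at line 7 remove [eqhxk] add [irgs,elml,soszb] -> 12 lines: uypdu sdu ddcs jqxi jna qag rimn irgs elml soszb pfx ucccq
Hunk 3: at line 6 remove [rimn,irgs,elml] add [zzv,tezto] -> 11 lines: uypdu sdu ddcs jqxi jna qag zzv tezto soszb pfx ucccq
Hunk 4: at line 4 remove [qag,zzv,tezto] add [ymf] -> 9 lines: uypdu sdu ddcs jqxi jna ymf soszb pfx ucccq
Hunk 5: at line 1 remove [sdu] add [ogl,uwbz,ynbyb] -> 11 lines: uypdu ogl uwbz ynbyb ddcs jqxi jna ymf soszb pfx ucccq
Final line count: 11

Answer: 11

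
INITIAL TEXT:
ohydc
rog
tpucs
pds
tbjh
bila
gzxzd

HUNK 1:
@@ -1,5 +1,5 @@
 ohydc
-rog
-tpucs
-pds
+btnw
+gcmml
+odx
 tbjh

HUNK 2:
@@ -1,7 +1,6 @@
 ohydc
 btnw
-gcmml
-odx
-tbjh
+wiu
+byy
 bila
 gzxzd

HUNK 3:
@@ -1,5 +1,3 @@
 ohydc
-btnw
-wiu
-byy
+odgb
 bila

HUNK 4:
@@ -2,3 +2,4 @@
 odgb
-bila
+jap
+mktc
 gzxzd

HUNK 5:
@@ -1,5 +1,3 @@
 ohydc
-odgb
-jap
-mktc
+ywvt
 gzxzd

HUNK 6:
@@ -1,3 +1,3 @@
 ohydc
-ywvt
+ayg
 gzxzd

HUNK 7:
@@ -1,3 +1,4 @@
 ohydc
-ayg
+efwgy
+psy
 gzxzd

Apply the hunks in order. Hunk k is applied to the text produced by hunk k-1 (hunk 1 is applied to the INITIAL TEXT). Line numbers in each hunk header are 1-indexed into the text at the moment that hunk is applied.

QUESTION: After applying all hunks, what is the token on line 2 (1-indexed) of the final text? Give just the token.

Answer: efwgy

Derivation:
Hunk 1: at line 1 remove [rog,tpucs,pds] add [btnw,gcmml,odx] -> 7 lines: ohydc btnw gcmml odx tbjh bila gzxzd
Hunk 2: at line 1 remove [gcmml,odx,tbjh] add [wiu,byy] -> 6 lines: ohydc btnw wiu byy bila gzxzd
Hunk 3: at line 1 remove [btnw,wiu,byy] add [odgb] -> 4 lines: ohydc odgb bila gzxzd
Hunk 4: at line 2 remove [bila] add [jap,mktc] -> 5 lines: ohydc odgb jap mktc gzxzd
Hunk 5: at line 1 remove [odgb,jap,mktc] add [ywvt] -> 3 lines: ohydc ywvt gzxzd
Hunk 6: at line 1 remove [ywvt] add [ayg] -> 3 lines: ohydc ayg gzxzd
Hunk 7: at line 1 remove [ayg] add [efwgy,psy] -> 4 lines: ohydc efwgy psy gzxzd
Final line 2: efwgy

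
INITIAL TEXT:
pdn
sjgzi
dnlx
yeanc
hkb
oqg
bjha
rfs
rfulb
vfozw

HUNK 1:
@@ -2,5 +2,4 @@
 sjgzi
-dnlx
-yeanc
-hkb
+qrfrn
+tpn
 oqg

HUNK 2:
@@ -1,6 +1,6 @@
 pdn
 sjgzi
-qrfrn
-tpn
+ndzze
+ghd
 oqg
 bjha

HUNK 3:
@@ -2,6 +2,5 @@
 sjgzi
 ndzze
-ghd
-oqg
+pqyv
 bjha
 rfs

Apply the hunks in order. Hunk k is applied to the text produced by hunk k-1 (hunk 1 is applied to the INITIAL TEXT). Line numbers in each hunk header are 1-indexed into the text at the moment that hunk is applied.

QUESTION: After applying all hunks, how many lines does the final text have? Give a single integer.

Answer: 8

Derivation:
Hunk 1: at line 2 remove [dnlx,yeanc,hkb] add [qrfrn,tpn] -> 9 lines: pdn sjgzi qrfrn tpn oqg bjha rfs rfulb vfozw
Hunk 2: at line 1 remove [qrfrn,tpn] add [ndzze,ghd] -> 9 lines: pdn sjgzi ndzze ghd oqg bjha rfs rfulb vfozw
Hunk 3: at line 2 remove [ghd,oqg] add [pqyv] -> 8 lines: pdn sjgzi ndzze pqyv bjha rfs rfulb vfozw
Final line count: 8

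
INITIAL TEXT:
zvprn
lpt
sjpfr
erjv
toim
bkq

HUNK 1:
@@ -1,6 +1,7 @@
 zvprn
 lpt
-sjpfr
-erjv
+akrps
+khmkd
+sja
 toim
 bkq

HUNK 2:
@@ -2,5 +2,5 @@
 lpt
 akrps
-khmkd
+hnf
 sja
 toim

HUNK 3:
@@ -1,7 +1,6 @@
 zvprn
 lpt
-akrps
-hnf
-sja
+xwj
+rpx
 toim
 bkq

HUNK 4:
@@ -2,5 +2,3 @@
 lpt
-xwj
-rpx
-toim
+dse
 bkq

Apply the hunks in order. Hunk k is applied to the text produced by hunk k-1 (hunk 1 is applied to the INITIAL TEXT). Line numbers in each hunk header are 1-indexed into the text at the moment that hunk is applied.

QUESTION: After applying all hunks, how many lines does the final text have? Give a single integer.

Answer: 4

Derivation:
Hunk 1: at line 1 remove [sjpfr,erjv] add [akrps,khmkd,sja] -> 7 lines: zvprn lpt akrps khmkd sja toim bkq
Hunk 2: at line 2 remove [khmkd] add [hnf] -> 7 lines: zvprn lpt akrps hnf sja toim bkq
Hunk 3: at line 1 remove [akrps,hnf,sja] add [xwj,rpx] -> 6 lines: zvprn lpt xwj rpx toim bkq
Hunk 4: at line 2 remove [xwj,rpx,toim] add [dse] -> 4 lines: zvprn lpt dse bkq
Final line count: 4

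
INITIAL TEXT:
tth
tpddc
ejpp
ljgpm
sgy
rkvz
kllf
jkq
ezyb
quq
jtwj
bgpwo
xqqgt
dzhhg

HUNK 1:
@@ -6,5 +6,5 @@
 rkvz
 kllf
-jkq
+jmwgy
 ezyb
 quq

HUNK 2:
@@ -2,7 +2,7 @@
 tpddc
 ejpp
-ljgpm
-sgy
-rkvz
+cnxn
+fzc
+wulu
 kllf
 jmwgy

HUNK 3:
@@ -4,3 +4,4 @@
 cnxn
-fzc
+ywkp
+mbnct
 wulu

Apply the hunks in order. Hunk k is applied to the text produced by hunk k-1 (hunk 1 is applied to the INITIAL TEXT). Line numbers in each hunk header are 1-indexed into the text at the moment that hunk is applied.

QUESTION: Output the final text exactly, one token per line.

Answer: tth
tpddc
ejpp
cnxn
ywkp
mbnct
wulu
kllf
jmwgy
ezyb
quq
jtwj
bgpwo
xqqgt
dzhhg

Derivation:
Hunk 1: at line 6 remove [jkq] add [jmwgy] -> 14 lines: tth tpddc ejpp ljgpm sgy rkvz kllf jmwgy ezyb quq jtwj bgpwo xqqgt dzhhg
Hunk 2: at line 2 remove [ljgpm,sgy,rkvz] add [cnxn,fzc,wulu] -> 14 lines: tth tpddc ejpp cnxn fzc wulu kllf jmwgy ezyb quq jtwj bgpwo xqqgt dzhhg
Hunk 3: at line 4 remove [fzc] add [ywkp,mbnct] -> 15 lines: tth tpddc ejpp cnxn ywkp mbnct wulu kllf jmwgy ezyb quq jtwj bgpwo xqqgt dzhhg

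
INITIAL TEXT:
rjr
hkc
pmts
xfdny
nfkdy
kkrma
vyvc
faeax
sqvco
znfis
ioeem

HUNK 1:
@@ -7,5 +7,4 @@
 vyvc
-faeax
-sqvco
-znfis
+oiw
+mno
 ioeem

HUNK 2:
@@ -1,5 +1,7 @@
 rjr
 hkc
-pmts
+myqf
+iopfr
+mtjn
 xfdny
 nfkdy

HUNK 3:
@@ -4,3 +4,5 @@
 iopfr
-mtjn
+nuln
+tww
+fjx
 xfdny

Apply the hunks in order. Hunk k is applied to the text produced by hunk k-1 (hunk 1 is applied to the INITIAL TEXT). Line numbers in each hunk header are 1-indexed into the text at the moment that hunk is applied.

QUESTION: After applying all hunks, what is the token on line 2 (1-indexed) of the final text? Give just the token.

Answer: hkc

Derivation:
Hunk 1: at line 7 remove [faeax,sqvco,znfis] add [oiw,mno] -> 10 lines: rjr hkc pmts xfdny nfkdy kkrma vyvc oiw mno ioeem
Hunk 2: at line 1 remove [pmts] add [myqf,iopfr,mtjn] -> 12 lines: rjr hkc myqf iopfr mtjn xfdny nfkdy kkrma vyvc oiw mno ioeem
Hunk 3: at line 4 remove [mtjn] add [nuln,tww,fjx] -> 14 lines: rjr hkc myqf iopfr nuln tww fjx xfdny nfkdy kkrma vyvc oiw mno ioeem
Final line 2: hkc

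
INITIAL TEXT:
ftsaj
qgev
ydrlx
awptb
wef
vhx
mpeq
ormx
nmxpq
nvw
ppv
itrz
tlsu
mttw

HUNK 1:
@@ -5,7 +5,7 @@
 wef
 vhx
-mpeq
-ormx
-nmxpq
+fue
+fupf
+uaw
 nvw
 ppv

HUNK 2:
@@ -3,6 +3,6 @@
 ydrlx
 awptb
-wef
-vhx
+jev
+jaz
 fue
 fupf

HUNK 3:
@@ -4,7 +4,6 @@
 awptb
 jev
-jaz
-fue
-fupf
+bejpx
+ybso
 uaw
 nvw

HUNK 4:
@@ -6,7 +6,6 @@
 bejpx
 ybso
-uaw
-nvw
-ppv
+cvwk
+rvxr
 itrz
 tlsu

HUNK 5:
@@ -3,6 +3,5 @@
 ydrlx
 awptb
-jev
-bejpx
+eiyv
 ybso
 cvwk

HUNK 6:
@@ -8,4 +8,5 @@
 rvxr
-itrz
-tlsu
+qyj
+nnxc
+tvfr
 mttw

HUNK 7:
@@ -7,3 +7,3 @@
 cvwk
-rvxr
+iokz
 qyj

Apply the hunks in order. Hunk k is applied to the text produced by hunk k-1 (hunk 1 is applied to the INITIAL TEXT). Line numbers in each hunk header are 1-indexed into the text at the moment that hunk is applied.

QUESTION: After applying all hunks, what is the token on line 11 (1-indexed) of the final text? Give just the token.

Hunk 1: at line 5 remove [mpeq,ormx,nmxpq] add [fue,fupf,uaw] -> 14 lines: ftsaj qgev ydrlx awptb wef vhx fue fupf uaw nvw ppv itrz tlsu mttw
Hunk 2: at line 3 remove [wef,vhx] add [jev,jaz] -> 14 lines: ftsaj qgev ydrlx awptb jev jaz fue fupf uaw nvw ppv itrz tlsu mttw
Hunk 3: at line 4 remove [jaz,fue,fupf] add [bejpx,ybso] -> 13 lines: ftsaj qgev ydrlx awptb jev bejpx ybso uaw nvw ppv itrz tlsu mttw
Hunk 4: at line 6 remove [uaw,nvw,ppv] add [cvwk,rvxr] -> 12 lines: ftsaj qgev ydrlx awptb jev bejpx ybso cvwk rvxr itrz tlsu mttw
Hunk 5: at line 3 remove [jev,bejpx] add [eiyv] -> 11 lines: ftsaj qgev ydrlx awptb eiyv ybso cvwk rvxr itrz tlsu mttw
Hunk 6: at line 8 remove [itrz,tlsu] add [qyj,nnxc,tvfr] -> 12 lines: ftsaj qgev ydrlx awptb eiyv ybso cvwk rvxr qyj nnxc tvfr mttw
Hunk 7: at line 7 remove [rvxr] add [iokz] -> 12 lines: ftsaj qgev ydrlx awptb eiyv ybso cvwk iokz qyj nnxc tvfr mttw
Final line 11: tvfr

Answer: tvfr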